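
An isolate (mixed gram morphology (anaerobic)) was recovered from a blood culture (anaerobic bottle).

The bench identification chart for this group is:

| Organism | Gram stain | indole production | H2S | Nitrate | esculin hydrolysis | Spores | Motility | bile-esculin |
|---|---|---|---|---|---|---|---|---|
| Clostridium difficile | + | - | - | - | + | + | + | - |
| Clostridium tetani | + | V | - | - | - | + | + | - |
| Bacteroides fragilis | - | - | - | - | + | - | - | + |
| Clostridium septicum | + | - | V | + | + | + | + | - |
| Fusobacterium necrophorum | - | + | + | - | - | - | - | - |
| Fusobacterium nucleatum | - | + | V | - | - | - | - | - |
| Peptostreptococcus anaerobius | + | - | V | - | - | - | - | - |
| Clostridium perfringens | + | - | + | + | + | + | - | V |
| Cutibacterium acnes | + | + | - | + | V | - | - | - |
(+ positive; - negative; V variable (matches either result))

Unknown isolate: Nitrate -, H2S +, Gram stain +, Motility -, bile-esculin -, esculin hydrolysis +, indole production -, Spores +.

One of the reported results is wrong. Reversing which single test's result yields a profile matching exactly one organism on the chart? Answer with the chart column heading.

Nitrate

As reported, no row in the chart matches all 8 reactions.
Reversing Spores → still no organism matches.
Reversing Motility → still no organism matches.
Reversing Gram stain → still no organism matches.
Reversing Nitrate (to +) → unique match: Clostridium perfringens.
Reversing esculin hydrolysis → still no organism matches.
Reversing indole production → still no organism matches.
Reversing H2S → still no organism matches.
Reversing bile-esculin → still no organism matches.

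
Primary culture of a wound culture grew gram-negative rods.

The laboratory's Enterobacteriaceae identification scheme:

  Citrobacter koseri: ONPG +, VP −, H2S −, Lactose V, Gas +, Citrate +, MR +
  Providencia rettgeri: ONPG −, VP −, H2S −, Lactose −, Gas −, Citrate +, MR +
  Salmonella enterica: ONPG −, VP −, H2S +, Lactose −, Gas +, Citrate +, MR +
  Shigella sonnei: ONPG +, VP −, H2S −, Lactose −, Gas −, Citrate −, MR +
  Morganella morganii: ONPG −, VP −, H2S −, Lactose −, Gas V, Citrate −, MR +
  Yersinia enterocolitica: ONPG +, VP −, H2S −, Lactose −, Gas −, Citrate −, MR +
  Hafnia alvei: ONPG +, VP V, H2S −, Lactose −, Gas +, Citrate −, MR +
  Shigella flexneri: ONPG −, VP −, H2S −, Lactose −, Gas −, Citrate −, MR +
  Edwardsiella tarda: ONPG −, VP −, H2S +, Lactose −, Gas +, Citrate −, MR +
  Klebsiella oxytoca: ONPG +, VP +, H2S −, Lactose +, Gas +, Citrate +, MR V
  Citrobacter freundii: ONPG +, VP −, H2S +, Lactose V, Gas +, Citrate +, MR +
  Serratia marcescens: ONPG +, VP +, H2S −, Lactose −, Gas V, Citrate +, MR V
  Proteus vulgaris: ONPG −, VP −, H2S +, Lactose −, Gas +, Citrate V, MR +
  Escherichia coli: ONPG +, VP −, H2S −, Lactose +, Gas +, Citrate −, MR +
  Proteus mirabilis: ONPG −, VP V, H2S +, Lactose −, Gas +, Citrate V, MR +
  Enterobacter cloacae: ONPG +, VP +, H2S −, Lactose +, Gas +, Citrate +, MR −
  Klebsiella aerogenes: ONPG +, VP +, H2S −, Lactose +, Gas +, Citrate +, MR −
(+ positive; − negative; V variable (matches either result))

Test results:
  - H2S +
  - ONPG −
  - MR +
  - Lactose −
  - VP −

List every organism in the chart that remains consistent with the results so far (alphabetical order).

Edwardsiella tarda, Proteus mirabilis, Proteus vulgaris, Salmonella enterica

VP −: excludes Klebsiella oxytoca, Serratia marcescens, Enterobacter cloacae, Klebsiella aerogenes — 13 left.
Lactose −: excludes Escherichia coli — 12 left.
ONPG −: excludes 5 organisms — 7 left.
MR +: all 7 remaining candidates are consistent.
H2S +: excludes Providencia rettgeri, Morganella morganii, Shigella flexneri — 4 left.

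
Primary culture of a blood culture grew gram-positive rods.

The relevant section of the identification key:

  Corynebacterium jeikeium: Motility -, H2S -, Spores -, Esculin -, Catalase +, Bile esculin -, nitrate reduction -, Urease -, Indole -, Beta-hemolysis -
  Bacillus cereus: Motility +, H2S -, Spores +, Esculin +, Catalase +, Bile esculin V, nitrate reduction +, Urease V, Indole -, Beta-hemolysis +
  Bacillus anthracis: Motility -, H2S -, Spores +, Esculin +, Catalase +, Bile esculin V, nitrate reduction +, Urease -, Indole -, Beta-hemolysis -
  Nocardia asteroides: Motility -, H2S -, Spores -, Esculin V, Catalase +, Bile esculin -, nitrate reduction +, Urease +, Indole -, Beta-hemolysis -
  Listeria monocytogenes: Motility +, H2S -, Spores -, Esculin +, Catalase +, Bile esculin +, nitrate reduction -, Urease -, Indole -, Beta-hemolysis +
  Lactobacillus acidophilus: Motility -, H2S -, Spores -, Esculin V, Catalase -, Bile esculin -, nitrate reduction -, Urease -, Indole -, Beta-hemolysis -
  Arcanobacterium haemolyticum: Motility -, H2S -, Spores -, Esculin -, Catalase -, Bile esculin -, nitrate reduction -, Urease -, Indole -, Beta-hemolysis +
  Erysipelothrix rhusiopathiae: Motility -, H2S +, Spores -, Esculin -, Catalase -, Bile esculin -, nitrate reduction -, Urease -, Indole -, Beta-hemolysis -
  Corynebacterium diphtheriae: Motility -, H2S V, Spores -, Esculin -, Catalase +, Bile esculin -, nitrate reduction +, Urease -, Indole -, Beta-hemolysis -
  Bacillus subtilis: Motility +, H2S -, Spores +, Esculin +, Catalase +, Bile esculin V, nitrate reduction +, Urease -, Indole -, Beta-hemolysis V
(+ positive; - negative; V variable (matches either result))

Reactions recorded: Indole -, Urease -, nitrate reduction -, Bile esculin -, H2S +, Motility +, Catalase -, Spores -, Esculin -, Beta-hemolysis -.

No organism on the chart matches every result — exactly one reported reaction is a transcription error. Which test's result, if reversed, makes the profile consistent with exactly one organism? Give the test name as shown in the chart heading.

As reported, no row in the chart matches all 10 reactions.
Reversing Beta-hemolysis → still no organism matches.
Reversing Urease → still no organism matches.
Reversing Spores → still no organism matches.
Reversing Motility (to -) → unique match: Erysipelothrix rhusiopathiae.
Reversing Bile esculin → still no organism matches.
Reversing nitrate reduction → still no organism matches.
Reversing Catalase → still no organism matches.
Reversing Indole → still no organism matches.
Reversing Esculin → still no organism matches.
Reversing H2S → still no organism matches.

Motility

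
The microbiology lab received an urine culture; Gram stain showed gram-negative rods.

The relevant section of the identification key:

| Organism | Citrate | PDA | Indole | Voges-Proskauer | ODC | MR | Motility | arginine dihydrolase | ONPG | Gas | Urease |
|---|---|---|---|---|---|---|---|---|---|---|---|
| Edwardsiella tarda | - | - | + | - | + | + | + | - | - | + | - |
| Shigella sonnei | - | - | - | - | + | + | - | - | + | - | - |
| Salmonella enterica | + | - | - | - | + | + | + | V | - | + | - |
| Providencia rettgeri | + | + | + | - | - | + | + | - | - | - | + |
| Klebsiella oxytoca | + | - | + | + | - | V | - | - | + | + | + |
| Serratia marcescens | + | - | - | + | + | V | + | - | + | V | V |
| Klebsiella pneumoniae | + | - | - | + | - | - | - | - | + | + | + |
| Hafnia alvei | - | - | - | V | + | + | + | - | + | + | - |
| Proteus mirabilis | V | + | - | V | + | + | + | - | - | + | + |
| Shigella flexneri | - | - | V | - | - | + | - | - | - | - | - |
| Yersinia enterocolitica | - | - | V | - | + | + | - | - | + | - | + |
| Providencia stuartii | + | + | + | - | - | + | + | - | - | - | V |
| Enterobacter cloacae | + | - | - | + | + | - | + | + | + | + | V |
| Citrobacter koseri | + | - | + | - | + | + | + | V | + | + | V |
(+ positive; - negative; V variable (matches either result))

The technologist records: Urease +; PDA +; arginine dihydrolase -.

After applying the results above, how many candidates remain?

3

PDA +: excludes 11 organisms — 3 left.
arginine dihydrolase -: all 3 remaining candidates are consistent.
Urease +: all 3 remaining candidates are consistent.
Still consistent: Proteus mirabilis, Providencia rettgeri, Providencia stuartii.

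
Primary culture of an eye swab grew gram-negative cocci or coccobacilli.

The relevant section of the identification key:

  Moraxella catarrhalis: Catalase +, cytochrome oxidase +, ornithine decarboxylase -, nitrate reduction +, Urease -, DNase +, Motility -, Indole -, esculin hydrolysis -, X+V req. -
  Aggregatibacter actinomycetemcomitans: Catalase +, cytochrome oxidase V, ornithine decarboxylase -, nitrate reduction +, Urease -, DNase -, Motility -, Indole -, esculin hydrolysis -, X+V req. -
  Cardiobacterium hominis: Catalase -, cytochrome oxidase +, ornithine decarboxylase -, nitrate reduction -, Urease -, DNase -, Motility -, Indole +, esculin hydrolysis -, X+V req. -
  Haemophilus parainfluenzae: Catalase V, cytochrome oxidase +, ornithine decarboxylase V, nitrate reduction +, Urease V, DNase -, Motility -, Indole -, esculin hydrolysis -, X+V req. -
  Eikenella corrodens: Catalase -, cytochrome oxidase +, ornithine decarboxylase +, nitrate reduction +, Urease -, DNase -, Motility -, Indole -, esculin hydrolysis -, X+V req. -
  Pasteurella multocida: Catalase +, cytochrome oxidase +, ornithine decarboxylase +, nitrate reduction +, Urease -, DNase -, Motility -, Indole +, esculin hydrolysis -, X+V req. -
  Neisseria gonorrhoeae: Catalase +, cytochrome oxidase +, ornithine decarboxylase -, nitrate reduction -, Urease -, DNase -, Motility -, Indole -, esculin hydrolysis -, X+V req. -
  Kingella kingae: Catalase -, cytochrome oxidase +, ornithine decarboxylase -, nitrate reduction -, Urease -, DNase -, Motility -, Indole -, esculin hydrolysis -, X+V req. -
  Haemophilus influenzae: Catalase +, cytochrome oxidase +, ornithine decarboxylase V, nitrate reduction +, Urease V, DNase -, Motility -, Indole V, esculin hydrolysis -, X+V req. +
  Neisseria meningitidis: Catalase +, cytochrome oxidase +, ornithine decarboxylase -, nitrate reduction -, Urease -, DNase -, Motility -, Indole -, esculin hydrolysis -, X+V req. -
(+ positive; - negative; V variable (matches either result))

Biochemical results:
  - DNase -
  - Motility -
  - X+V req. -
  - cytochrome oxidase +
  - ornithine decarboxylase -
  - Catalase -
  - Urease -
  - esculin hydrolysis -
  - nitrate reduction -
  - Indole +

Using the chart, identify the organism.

Cardiobacterium hominis

DNase -: excludes Moraxella catarrhalis — 9 left.
Urease -: all 9 remaining candidates are consistent.
ornithine decarboxylase -: excludes Eikenella corrodens, Pasteurella multocida — 7 left.
cytochrome oxidase +: all 7 remaining candidates are consistent.
nitrate reduction -: excludes Aggregatibacter actinomycetemcomitans, Haemophilus parainfluenzae, Haemophilus influenzae — 4 left.
X+V req. -: all 4 remaining candidates are consistent.
Indole +: excludes Neisseria gonorrhoeae, Kingella kingae, Neisseria meningitidis — 1 left.
Catalase -: the one remaining candidate is consistent.
Motility -: the one remaining candidate is consistent.
esculin hydrolysis -: the one remaining candidate is consistent.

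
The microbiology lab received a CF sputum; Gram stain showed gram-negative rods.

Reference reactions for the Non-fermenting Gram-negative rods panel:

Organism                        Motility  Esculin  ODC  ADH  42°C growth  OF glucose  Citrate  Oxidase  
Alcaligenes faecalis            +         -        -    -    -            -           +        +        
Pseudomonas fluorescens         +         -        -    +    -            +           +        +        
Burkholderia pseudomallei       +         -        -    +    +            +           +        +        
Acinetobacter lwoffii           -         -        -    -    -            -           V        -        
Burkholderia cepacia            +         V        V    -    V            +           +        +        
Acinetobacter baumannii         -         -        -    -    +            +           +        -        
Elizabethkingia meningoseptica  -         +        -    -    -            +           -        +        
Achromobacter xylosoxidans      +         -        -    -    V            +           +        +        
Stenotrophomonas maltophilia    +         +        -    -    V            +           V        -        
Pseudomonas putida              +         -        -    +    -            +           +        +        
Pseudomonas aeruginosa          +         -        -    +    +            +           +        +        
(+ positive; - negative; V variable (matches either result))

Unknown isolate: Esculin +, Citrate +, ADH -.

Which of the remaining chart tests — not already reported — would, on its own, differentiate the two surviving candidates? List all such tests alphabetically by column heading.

Citrate +: excludes Elizabethkingia meningoseptica — 10 left.
ADH -: excludes Pseudomonas fluorescens, Burkholderia pseudomallei, Pseudomonas putida, Pseudomonas aeruginosa — 6 left.
Esculin +: excludes Alcaligenes faecalis, Acinetobacter lwoffii, Acinetobacter baumannii, Achromobacter xylosoxidans — 2 left.
Two candidates remain: Burkholderia cepacia and Stenotrophomonas maltophilia.
  Motility: + vs + — same for both, does not separate.
  ODC: V vs - — variable for at least one, does not separate.
  42°C growth: V vs V — variable for at least one, does not separate.
  OF glucose: + vs + — same for both, does not separate.
  Oxidase: Burkholderia cepacia +, Stenotrophomonas maltophilia - — discriminates.

Oxidase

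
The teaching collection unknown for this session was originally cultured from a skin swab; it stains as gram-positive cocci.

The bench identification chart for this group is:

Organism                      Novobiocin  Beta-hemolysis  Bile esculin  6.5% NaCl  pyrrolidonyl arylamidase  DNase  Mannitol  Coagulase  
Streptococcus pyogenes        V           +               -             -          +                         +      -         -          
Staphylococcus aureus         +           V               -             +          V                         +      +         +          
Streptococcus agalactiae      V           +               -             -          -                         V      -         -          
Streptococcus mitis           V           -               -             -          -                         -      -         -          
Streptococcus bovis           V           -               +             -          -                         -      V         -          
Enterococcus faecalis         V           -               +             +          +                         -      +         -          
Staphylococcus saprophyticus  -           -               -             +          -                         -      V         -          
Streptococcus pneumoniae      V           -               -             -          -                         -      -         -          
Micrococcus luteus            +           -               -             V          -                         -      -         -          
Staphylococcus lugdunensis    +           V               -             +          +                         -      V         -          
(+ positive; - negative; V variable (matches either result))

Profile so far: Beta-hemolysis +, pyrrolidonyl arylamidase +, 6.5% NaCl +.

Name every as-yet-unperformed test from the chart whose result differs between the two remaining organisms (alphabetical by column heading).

Coagulase, DNase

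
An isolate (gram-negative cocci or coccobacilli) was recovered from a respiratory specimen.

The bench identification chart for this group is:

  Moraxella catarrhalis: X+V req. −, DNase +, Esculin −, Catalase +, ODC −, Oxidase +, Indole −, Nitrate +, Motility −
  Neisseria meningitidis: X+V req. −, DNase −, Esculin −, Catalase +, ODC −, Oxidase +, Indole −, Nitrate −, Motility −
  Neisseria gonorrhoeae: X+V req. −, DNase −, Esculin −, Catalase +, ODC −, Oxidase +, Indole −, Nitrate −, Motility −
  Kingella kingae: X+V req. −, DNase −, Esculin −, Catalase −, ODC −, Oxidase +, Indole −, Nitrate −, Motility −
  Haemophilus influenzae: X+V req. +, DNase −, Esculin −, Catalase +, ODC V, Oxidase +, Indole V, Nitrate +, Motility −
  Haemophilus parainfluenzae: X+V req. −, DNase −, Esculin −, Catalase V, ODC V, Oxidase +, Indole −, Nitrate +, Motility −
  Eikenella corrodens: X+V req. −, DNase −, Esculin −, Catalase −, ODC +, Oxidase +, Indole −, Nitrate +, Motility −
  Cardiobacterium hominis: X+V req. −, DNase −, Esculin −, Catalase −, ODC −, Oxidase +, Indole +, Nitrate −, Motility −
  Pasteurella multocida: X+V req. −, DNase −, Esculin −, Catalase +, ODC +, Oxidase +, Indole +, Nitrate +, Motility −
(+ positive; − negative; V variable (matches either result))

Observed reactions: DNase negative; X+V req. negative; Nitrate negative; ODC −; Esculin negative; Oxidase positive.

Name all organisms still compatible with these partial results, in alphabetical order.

Cardiobacterium hominis, Kingella kingae, Neisseria gonorrhoeae, Neisseria meningitidis

DNase −: excludes Moraxella catarrhalis — 8 left.
Oxidase +: all 8 remaining candidates are consistent.
ODC −: excludes Eikenella corrodens, Pasteurella multocida — 6 left.
X+V req. −: excludes Haemophilus influenzae — 5 left.
Esculin −: all 5 remaining candidates are consistent.
Nitrate −: excludes Haemophilus parainfluenzae — 4 left.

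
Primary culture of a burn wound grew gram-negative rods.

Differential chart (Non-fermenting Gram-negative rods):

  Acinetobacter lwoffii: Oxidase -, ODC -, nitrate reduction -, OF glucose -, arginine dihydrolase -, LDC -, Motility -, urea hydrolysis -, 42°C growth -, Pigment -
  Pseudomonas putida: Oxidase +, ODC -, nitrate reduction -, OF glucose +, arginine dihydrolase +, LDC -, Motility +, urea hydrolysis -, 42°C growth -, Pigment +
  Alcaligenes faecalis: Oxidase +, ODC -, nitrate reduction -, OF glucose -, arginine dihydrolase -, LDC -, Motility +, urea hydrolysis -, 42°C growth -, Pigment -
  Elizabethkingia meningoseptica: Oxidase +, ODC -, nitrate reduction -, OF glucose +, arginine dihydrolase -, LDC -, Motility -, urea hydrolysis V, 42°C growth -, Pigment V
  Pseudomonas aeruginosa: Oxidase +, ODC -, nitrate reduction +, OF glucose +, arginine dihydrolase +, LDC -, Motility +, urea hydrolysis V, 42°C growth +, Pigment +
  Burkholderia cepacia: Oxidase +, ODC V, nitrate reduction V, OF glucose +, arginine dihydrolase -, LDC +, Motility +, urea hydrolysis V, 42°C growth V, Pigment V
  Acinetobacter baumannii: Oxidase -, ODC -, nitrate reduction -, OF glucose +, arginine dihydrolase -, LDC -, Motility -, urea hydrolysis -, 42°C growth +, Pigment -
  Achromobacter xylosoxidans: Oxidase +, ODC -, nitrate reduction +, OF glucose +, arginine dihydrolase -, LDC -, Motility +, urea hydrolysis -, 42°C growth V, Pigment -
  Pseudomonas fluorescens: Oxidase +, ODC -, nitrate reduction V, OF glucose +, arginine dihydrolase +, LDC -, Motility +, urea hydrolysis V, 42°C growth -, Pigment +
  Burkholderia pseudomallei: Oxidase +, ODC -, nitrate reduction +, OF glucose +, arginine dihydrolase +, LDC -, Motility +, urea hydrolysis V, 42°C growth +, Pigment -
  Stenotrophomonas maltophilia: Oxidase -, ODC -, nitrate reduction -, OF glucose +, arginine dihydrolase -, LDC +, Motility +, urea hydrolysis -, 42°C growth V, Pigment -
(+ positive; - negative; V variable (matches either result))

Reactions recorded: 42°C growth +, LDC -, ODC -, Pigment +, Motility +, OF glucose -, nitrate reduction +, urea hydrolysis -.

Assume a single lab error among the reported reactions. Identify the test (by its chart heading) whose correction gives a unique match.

OF glucose

As reported, no row in the chart matches all 8 reactions.
Reversing urea hydrolysis → still no organism matches.
Reversing 42°C growth → still no organism matches.
Reversing Motility → still no organism matches.
Reversing OF glucose (to +) → unique match: Pseudomonas aeruginosa.
Reversing Pigment → still no organism matches.
Reversing ODC → still no organism matches.
Reversing nitrate reduction → still no organism matches.
Reversing LDC → still no organism matches.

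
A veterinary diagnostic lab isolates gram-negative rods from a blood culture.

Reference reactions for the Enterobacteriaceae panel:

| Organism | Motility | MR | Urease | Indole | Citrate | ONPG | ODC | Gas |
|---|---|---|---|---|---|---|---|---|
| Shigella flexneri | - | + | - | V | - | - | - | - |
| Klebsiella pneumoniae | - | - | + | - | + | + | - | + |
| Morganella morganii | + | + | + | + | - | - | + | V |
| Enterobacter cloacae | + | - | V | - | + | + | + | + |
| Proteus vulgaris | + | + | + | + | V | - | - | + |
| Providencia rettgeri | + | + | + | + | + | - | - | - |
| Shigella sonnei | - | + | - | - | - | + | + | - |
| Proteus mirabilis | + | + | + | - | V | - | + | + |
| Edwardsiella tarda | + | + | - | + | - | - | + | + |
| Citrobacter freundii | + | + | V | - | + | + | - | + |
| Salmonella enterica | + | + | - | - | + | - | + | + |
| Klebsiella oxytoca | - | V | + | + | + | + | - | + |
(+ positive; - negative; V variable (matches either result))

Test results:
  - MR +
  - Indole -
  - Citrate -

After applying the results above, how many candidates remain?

Citrate -: excludes 6 organisms — 6 left.
Indole -: excludes Morganella morganii, Proteus vulgaris, Edwardsiella tarda — 3 left.
MR +: all 3 remaining candidates are consistent.
Still consistent: Proteus mirabilis, Shigella flexneri, Shigella sonnei.

3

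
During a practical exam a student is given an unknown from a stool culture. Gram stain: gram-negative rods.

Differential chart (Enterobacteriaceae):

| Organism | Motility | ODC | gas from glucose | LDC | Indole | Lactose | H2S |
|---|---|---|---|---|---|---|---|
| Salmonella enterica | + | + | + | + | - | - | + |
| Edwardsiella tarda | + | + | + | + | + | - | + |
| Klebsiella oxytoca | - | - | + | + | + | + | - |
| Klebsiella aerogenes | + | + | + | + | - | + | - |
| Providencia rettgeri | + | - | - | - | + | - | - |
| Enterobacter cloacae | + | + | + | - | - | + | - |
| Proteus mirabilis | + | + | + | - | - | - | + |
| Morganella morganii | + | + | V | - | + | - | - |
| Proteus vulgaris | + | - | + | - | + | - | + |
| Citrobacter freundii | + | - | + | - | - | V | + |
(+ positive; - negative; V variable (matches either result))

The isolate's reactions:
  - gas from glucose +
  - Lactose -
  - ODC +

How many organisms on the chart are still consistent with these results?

ODC +: excludes Klebsiella oxytoca, Providencia rettgeri, Proteus vulgaris, Citrobacter freundii — 6 left.
Lactose -: excludes Klebsiella aerogenes, Enterobacter cloacae — 4 left.
gas from glucose +: all 4 remaining candidates are consistent.
Still consistent: Edwardsiella tarda, Morganella morganii, Proteus mirabilis, Salmonella enterica.

4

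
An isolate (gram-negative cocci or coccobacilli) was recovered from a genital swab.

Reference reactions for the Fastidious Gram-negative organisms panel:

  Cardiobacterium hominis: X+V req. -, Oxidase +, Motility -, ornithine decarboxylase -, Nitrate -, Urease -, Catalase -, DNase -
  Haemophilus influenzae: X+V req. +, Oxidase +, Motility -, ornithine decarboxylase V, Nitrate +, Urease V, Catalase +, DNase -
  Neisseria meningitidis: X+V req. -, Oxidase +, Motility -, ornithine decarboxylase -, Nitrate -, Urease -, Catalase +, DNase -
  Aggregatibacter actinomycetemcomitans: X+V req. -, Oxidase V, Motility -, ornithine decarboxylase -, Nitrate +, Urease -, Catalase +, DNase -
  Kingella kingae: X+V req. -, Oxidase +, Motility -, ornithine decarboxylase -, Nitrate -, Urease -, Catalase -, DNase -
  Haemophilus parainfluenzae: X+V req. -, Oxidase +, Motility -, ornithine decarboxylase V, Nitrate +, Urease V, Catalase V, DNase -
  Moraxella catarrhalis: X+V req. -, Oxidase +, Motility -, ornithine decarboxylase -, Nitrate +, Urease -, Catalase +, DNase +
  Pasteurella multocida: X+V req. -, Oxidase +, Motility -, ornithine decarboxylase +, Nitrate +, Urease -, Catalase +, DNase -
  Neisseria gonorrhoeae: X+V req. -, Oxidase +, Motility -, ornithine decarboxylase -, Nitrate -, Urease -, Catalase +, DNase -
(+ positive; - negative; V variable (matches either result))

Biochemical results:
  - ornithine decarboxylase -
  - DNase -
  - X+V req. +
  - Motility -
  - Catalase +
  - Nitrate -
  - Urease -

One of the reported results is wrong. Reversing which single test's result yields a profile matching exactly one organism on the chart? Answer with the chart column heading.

Nitrate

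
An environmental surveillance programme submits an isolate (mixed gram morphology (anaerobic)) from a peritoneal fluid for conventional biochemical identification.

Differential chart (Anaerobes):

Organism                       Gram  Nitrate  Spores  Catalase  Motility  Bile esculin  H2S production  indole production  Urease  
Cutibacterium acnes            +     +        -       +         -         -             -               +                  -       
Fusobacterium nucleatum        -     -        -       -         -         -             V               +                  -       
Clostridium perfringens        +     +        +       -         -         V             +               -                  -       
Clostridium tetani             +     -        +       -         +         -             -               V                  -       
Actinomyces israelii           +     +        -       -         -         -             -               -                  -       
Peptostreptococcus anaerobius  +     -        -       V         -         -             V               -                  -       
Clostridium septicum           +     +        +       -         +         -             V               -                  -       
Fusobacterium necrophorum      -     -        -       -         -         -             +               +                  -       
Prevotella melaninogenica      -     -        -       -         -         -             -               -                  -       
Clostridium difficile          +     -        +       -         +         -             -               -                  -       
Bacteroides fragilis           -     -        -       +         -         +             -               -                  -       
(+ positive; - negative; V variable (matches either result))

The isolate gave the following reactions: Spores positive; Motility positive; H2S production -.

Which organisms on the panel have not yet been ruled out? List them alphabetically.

Spores +: excludes 7 organisms — 4 left.
Motility +: excludes Clostridium perfringens — 3 left.
H2S production -: all 3 remaining candidates are consistent.

Clostridium difficile, Clostridium septicum, Clostridium tetani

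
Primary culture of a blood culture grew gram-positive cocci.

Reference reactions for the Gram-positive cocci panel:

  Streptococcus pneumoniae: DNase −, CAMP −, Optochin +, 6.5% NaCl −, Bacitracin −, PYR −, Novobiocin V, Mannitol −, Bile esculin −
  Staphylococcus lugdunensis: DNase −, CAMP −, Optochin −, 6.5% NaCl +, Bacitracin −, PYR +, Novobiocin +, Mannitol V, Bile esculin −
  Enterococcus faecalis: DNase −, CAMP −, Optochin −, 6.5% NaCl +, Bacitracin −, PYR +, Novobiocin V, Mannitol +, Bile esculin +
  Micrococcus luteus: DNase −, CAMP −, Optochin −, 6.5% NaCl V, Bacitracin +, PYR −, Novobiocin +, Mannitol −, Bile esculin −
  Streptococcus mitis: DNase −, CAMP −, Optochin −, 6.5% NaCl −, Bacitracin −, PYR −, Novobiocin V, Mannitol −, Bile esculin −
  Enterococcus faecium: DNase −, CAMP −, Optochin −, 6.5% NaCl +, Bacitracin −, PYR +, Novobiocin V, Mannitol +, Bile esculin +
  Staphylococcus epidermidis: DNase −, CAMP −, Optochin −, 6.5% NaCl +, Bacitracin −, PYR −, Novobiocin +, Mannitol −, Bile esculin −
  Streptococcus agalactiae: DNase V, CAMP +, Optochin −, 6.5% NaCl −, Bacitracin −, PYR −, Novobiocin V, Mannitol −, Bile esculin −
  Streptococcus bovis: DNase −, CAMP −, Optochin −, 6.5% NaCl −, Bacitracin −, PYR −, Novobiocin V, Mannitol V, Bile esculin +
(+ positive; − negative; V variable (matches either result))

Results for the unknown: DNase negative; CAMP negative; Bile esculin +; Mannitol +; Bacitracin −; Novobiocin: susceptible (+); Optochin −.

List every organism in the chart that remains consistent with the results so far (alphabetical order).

Enterococcus faecalis, Enterococcus faecium, Streptococcus bovis

Novobiocin +: all 9 remaining candidates are consistent.
Bacitracin −: excludes Micrococcus luteus — 8 left.
Mannitol +: excludes Streptococcus pneumoniae, Streptococcus mitis, Staphylococcus epidermidis, Streptococcus agalactiae — 4 left.
DNase −: all 4 remaining candidates are consistent.
CAMP −: all 4 remaining candidates are consistent.
Optochin −: all 4 remaining candidates are consistent.
Bile esculin +: excludes Staphylococcus lugdunensis — 3 left.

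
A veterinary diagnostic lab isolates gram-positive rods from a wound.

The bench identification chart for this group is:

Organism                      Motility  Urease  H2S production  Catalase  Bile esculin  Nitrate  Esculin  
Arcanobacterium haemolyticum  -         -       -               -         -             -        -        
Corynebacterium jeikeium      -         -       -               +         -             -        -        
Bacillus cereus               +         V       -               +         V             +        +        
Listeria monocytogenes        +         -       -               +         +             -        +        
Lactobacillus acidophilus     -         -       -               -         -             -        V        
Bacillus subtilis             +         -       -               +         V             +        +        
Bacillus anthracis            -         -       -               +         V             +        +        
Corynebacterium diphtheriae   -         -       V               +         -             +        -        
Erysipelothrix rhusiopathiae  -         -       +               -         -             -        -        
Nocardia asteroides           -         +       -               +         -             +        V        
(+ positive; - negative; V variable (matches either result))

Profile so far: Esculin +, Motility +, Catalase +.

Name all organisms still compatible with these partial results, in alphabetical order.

Bacillus cereus, Bacillus subtilis, Listeria monocytogenes

Catalase +: excludes Arcanobacterium haemolyticum, Lactobacillus acidophilus, Erysipelothrix rhusiopathiae — 7 left.
Esculin +: excludes Corynebacterium jeikeium, Corynebacterium diphtheriae — 5 left.
Motility +: excludes Bacillus anthracis, Nocardia asteroides — 3 left.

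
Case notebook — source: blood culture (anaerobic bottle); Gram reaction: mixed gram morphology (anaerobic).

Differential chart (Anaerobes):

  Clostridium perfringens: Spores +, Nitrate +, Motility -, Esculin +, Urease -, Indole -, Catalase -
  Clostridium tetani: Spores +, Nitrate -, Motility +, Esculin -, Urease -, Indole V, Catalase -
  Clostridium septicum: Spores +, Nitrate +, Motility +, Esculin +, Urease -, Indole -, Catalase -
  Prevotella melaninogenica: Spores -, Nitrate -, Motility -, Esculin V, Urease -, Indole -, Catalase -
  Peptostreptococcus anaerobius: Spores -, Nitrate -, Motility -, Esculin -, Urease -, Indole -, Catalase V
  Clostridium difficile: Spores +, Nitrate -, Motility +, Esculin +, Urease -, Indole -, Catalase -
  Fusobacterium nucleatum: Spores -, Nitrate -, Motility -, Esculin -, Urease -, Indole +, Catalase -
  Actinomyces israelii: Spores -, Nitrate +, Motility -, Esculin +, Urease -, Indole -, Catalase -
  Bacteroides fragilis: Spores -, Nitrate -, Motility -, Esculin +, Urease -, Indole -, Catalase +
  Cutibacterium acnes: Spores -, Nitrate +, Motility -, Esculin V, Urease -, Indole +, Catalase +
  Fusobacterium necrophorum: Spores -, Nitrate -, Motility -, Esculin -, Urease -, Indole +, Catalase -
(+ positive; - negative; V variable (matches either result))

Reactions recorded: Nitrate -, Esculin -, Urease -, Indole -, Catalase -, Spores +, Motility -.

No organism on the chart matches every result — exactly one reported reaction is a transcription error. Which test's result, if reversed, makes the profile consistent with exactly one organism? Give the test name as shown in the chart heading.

Motility

As reported, no row in the chart matches all 7 reactions.
Reversing Nitrate → still no organism matches.
Reversing Motility (to +) → unique match: Clostridium tetani.
Reversing Indole → still no organism matches.
Reversing Esculin → still no organism matches.
Reversing Spores → 2 organisms match (not unique).
Reversing Catalase → still no organism matches.
Reversing Urease → still no organism matches.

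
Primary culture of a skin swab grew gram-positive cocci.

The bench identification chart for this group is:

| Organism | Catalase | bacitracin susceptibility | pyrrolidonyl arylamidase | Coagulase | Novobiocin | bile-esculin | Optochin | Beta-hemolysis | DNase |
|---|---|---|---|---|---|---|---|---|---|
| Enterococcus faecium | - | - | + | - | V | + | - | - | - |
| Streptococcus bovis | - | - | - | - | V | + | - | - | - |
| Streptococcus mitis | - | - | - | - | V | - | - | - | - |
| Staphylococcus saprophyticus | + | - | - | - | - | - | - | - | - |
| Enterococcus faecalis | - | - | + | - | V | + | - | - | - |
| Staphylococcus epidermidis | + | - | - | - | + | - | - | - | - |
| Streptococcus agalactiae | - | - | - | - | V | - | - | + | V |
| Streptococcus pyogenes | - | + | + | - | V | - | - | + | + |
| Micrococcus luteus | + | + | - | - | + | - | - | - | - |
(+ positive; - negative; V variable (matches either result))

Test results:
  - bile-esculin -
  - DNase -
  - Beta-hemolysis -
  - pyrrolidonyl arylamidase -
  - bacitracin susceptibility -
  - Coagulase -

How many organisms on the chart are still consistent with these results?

DNase -: excludes Streptococcus pyogenes — 8 left.
pyrrolidonyl arylamidase -: excludes Enterococcus faecium, Enterococcus faecalis — 6 left.
Coagulase -: all 6 remaining candidates are consistent.
bacitracin susceptibility -: excludes Micrococcus luteus — 5 left.
Beta-hemolysis -: excludes Streptococcus agalactiae — 4 left.
bile-esculin -: excludes Streptococcus bovis — 3 left.
Still consistent: Staphylococcus epidermidis, Staphylococcus saprophyticus, Streptococcus mitis.

3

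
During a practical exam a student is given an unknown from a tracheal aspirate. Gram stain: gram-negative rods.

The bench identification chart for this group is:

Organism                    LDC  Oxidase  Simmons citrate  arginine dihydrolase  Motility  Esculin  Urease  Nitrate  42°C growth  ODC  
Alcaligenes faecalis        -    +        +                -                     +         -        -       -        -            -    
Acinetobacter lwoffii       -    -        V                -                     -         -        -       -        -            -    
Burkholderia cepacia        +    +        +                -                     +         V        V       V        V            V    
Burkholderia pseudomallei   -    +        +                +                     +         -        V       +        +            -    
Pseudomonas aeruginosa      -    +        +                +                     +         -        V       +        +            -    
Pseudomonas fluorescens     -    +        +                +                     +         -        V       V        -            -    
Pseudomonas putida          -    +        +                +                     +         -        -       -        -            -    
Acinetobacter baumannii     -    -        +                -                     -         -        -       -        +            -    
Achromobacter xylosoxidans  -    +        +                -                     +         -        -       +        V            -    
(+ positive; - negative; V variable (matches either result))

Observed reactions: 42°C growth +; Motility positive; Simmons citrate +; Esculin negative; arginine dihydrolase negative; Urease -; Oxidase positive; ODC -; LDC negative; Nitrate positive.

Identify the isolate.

Achromobacter xylosoxidans

42°C growth +: excludes Alcaligenes faecalis, Acinetobacter lwoffii, Pseudomonas fluorescens, Pseudomonas putida — 5 left.
arginine dihydrolase -: excludes Burkholderia pseudomallei, Pseudomonas aeruginosa — 3 left.
Esculin -: all 3 remaining candidates are consistent.
Urease -: all 3 remaining candidates are consistent.
Nitrate +: excludes Acinetobacter baumannii — 2 left.
Simmons citrate +: all 2 remaining candidates are consistent.
Motility +: all 2 remaining candidates are consistent.
LDC -: excludes Burkholderia cepacia — 1 left.
Oxidase +: the one remaining candidate is consistent.
ODC -: the one remaining candidate is consistent.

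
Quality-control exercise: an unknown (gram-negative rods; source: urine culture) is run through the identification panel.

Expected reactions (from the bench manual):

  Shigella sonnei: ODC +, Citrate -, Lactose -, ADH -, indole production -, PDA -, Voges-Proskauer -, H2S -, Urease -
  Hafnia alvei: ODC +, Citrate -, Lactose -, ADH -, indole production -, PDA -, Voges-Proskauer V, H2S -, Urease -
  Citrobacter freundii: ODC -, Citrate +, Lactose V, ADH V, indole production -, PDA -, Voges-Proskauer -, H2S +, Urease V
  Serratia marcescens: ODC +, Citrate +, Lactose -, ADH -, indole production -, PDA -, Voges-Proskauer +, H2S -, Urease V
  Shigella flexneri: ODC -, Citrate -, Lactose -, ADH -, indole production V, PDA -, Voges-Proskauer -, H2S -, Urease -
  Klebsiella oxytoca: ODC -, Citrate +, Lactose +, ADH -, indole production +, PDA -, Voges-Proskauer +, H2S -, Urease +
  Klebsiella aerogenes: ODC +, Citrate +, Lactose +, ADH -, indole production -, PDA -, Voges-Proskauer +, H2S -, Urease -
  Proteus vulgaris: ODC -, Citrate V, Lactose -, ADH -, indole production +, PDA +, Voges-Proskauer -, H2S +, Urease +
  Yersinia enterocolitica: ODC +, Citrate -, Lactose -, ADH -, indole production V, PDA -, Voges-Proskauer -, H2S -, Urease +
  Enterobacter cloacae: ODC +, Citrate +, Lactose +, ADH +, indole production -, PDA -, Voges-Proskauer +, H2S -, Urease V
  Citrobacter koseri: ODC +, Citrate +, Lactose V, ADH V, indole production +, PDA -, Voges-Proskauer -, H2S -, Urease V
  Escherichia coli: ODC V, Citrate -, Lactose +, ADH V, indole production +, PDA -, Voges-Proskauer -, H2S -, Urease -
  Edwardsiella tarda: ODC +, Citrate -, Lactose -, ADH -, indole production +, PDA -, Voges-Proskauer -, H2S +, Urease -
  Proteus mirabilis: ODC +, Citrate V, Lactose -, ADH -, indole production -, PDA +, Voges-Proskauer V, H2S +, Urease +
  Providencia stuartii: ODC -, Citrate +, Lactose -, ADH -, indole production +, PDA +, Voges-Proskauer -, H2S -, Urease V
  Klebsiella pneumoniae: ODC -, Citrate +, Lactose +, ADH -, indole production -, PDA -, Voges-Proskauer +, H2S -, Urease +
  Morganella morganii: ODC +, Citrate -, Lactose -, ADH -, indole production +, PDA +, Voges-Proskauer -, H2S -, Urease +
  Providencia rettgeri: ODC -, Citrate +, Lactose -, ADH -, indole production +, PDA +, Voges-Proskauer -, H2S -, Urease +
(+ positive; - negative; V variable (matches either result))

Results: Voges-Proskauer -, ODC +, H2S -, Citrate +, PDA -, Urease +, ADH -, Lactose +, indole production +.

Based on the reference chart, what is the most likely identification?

Citrobacter koseri

indole production +: excludes 8 organisms — 10 left.
Citrate +: excludes 5 organisms — 5 left.
Voges-Proskauer -: excludes Klebsiella oxytoca — 4 left.
ADH -: all 4 remaining candidates are consistent.
PDA -: excludes Proteus vulgaris, Providencia stuartii, Providencia rettgeri — 1 left.
Urease +: the one remaining candidate is consistent.
Lactose +: the one remaining candidate is consistent.
ODC +: the one remaining candidate is consistent.
H2S -: the one remaining candidate is consistent.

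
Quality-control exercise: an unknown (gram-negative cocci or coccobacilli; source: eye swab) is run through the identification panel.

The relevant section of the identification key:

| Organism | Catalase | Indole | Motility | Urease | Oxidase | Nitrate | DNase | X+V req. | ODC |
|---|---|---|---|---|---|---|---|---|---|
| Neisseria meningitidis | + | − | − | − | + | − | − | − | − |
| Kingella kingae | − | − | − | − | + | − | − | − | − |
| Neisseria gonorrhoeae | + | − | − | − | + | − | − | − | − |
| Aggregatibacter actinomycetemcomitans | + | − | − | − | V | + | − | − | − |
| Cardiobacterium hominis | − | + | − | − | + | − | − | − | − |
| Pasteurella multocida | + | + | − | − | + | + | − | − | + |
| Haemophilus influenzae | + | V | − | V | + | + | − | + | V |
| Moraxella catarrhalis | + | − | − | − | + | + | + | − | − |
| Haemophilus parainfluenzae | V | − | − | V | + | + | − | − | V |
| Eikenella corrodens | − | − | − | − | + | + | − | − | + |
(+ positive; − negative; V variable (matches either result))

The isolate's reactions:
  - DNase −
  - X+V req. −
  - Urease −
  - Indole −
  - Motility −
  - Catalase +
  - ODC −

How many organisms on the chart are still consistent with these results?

4

Motility −: all 10 remaining candidates are consistent.
Catalase +: excludes Kingella kingae, Cardiobacterium hominis, Eikenella corrodens — 7 left.
Urease −: all 7 remaining candidates are consistent.
Indole −: excludes Pasteurella multocida — 6 left.
ODC −: all 6 remaining candidates are consistent.
X+V req. −: excludes Haemophilus influenzae — 5 left.
DNase −: excludes Moraxella catarrhalis — 4 left.
Still consistent: Aggregatibacter actinomycetemcomitans, Haemophilus parainfluenzae, Neisseria gonorrhoeae, Neisseria meningitidis.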